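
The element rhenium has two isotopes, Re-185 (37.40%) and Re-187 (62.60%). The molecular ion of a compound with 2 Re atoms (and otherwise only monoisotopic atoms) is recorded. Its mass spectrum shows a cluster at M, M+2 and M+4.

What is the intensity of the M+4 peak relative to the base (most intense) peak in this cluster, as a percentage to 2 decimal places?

Binomial terms of (0.3740 + 0.6260)^2: M 0.1399, M+2 0.4682, M+4 0.3919 → M+2 is the base peak.
P(M+2) = C(2,1) × 0.3740^1 × 0.6260^1 = 2 × 0.3740 × 0.6260 = 0.468248 (base)
P(M+4) = C(2,2) × 0.3740^0 × 0.6260^2 = 1 × 1.0000 × 0.391876 = 0.391876
Relative intensity = 0.391876 / 0.468248 × 100 = 83.69

83.69%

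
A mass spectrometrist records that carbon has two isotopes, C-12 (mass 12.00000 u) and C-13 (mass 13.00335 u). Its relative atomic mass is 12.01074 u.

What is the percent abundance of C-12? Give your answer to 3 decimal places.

98.930%

Let x be the fractional abundance of C-12; then C-13 has abundance 1 − x.
12.00000·x + 13.00335·(1 − x) = 12.01074
(12.00000 − 13.00335)·x = 12.01074 − 13.00335
x = -0.99261 / -1.00335 = 0.98930 → 98.930% C-12, 1.070% C-13.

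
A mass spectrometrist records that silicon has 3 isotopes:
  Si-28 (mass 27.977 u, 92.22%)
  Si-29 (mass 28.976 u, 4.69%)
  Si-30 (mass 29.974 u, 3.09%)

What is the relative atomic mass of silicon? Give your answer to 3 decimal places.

28.086 u

The abundance-weighted mean is 0.9222 × 27.977 + 0.0469 × 28.976 + 0.0309 × 29.974
= 25.8004 + 1.3590 + 0.9262 = 28.0856 u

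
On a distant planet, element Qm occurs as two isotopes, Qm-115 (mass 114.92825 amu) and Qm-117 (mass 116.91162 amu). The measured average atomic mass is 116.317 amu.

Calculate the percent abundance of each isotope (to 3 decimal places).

With x = fraction of Qm-115 (so Qm-117 is 1 − x):
114.92825·x + 116.91162·(1 − x) = 116.317
(114.92825 − 116.91162)·x = 116.317 − 116.91162
x = -0.59462 / -1.98337 = 0.29980 → 29.980% Qm-115, 70.020% Qm-117.

Qm-115: 29.980%, Qm-117: 70.020%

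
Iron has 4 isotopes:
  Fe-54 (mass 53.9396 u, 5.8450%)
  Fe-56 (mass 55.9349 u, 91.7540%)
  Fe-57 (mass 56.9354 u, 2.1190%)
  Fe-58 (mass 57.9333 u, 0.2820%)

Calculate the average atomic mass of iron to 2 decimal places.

Ar = Σ fᵢ·mᵢ = 0.058450 × 53.9396 + 0.917540 × 55.9349 + 0.021190 × 56.9354 + 0.002820 × 57.9333
= 3.15277 + 51.32251 + 1.20646 + 0.16337 = 55.84511 u

55.85 u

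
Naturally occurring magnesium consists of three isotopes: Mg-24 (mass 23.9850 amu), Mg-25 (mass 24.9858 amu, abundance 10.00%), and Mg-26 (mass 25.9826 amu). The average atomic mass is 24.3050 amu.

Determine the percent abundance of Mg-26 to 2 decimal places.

The remaining 90.00% is split between Mg-24 (fraction x) and Mg-26 (fraction 0.9000 − x).
Substituting: 23.9850x + 25.9826(0.9000 − x) = 21.80642
(23.9850 − 25.9826)x = -1.57792  ⇒  x = 0.78991, y = 0.11009
Mg-24: 78.99%, Mg-26: 11.01%.

11.01%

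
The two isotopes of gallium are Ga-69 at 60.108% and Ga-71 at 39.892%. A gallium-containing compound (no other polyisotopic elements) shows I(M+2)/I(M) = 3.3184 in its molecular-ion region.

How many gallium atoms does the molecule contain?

5

For n independent Ga atoms, I(M+2)/I(M) = n · (abundance Ga-71) / (abundance Ga-69) = n · 0.39892/0.60108.
n = 3.3184 × 0.60108/0.39892 = 5.00 ≈ 5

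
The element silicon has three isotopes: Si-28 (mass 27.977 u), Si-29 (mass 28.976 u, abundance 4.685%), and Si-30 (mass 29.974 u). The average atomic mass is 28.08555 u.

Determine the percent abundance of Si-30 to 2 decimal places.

The remaining 95.315% is split between Si-28 (fraction x) and Si-30 (fraction 0.95315 − x).
Substituting: 27.977x + 29.974(0.95315 − x) = 26.7280244
(27.977 − 29.974)x = -1.8416937  ⇒  x = 0.92223, y = 0.03092
Si-28: 92.22%, Si-30: 3.09%.

3.09%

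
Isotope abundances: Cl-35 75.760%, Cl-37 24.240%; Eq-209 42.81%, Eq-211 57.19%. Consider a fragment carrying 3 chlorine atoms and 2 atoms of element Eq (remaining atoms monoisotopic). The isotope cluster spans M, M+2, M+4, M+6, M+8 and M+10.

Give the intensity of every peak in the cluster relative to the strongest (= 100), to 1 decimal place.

Chlorine pattern (n=3): 0.4348304 : 0.41738208 : 0.13354464 : 0.01424288
Element Eq pattern (n=2): 0.18326961 : 0.48966078 : 0.32706961
Convolve the two distributions (both contribute in 2-u steps):
  M: 0.4348304×0.18326961 = 0.079691
  M+2: 0.4348304×0.48966078 + 0.41738208×0.18326961 = 0.289413
  M+4: 0.4348304×0.32706961 + 0.41738208×0.48966078 + 0.13354464×0.18326961 = 0.371070
  M+6: 0.41738208×0.32706961 + 0.13354464×0.48966078 + 0.01424288×0.18326961 = 0.204515
  M+8: 0.13354464×0.32706961 + 0.01424288×0.48966078 = 0.050653
  M+10: 0.01424288×0.32706961 = 0.004658
Scale to base peak (0.371070) = 100: 21.5 : 78.0 : 100.0 : 55.1 : 13.7 : 1.3

21.5 : 78.0 : 100.0 : 55.1 : 13.7 : 1.3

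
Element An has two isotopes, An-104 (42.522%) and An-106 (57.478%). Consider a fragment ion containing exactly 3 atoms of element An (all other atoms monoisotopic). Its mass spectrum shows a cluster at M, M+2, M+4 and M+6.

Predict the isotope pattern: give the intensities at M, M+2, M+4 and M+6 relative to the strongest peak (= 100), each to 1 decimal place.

Expanding (0.42522 + 0.57478)^3:
P(M) = 0.42522^3 = 0.076885
P(M+2) = 3 × 0.42522^2 × 0.57478^1 = 0.311781
P(M+4) = 3 × 0.42522^1 × 0.57478^2 = 0.421442
P(M+6) = 0.57478^3 = 0.189891
The M+4 peak is largest (0.421442); scaling to 100 gives 18.2 : 74.0 : 100.0 : 45.1.

18.2 : 74.0 : 100.0 : 45.1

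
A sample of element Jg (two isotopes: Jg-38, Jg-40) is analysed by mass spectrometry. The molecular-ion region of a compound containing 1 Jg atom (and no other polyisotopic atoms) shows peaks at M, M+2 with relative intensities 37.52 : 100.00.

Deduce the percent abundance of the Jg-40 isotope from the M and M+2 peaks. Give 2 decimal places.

72.72%

Let p = fractional abundance of Jg-38. I(M+2)/I(M) = [C(1,1)·p^0·(1−p)] / p^1 = 1·(1−p)/p = 100.00/37.52 = 2.6652
(1−p)/p = 2.6652/1 = 2.6652  ⇒  p = 1/(1 + 2.6652) = 0.2728
Jg-38: 27.28%, Jg-40: 72.72%.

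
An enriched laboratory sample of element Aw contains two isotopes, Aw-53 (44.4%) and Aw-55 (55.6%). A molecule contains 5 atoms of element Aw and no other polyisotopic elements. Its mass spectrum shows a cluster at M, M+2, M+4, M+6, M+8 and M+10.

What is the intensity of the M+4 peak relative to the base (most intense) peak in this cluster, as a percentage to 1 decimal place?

Term probabilities: M 0.0173, M+2 0.1080, M+4 0.2706, M+6 0.3388, M+8 0.2122, M+10 0.0531. Base peak = M+6.
P(M+6) = C(5,3) × 0.444^2 × 0.556^3 = 10 × 0.197136 × 0.17187962 = 0.338837 (base)
P(M+4) = C(5,2) × 0.444^3 × 0.556^2 = 10 × 0.08752838 × 0.309136 = 0.270582
Relative intensity = 0.270582 / 0.338837 × 100 = 79.9

79.9%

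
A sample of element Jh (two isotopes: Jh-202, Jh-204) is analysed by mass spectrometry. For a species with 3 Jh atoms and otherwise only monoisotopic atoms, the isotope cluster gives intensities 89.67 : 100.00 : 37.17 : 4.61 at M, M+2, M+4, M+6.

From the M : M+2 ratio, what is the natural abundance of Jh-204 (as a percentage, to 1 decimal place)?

Write p for the Jh-202 fraction. I(M+2)/I(M) = [C(3,1)·p^2·(1−p)] / p^3 = 3·(1−p)/p = 100.00/89.67 = 1.1152
(1−p)/p = 1.1152/3 = 0.3717  ⇒  p = 1/(1 + 0.3717) = 0.7290
Jh-202: 72.9%, Jh-204: 27.1%.

27.1%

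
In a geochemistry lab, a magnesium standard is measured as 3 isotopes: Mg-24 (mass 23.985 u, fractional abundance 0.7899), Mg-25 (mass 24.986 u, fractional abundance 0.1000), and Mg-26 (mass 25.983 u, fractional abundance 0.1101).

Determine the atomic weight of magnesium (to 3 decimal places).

Average mass = Σ (abundance × isotope mass) = 0.7899 × 23.985 + 0.1000 × 24.986 + 0.1101 × 25.983
= 18.9458 + 2.4986 + 2.8607 = 24.3051 u

24.305 u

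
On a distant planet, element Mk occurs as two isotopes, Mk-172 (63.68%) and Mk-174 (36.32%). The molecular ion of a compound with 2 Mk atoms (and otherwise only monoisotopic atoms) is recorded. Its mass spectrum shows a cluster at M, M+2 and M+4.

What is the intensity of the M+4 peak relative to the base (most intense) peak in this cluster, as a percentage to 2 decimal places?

Term probabilities: M 0.4055, M+2 0.4626, M+4 0.1319. Base peak = M+2.
P(M+2) = C(2,1) × 0.6368^1 × 0.3632^1 = 2 × 0.6368 × 0.3632 = 0.462572 (base)
P(M+4) = C(2,2) × 0.6368^0 × 0.3632^2 = 1 × 1.0000 × 0.13191424 = 0.131914
Relative intensity = 0.131914 / 0.462572 × 100 = 28.52

28.52%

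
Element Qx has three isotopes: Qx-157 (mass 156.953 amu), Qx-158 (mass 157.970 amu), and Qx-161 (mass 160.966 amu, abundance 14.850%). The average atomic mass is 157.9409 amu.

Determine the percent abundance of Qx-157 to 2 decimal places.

46.61%

Let x and y be the fractions of Qx-157 and Qx-158. Then x + y = 1 − 0.14850 = 0.85150 and 156.953x + 157.970y = 157.9409 − 0.14850×160.966 = 134.037449.
Substituting: 156.953x + 157.970(0.85150 − x) = 134.037449
(156.953 − 157.970)x = -0.474006  ⇒  x = 0.46608, y = 0.38542
Qx-157: 46.61%, Qx-158: 38.54%.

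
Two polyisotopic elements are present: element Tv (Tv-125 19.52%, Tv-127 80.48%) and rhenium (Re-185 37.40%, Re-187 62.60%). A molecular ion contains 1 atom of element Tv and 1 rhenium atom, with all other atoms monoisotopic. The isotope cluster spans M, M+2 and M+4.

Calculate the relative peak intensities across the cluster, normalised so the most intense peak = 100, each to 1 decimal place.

Element Tv pattern (n=1): 0.1952 : 0.8048
Rhenium pattern (n=1): 0.3740 : 0.6260
Convolve the two distributions (both contribute in 2-u steps):
  M: 0.1952×0.3740 = 0.073005
  M+2: 0.1952×0.6260 + 0.8048×0.3740 = 0.423190
  M+4: 0.8048×0.6260 = 0.503805
Scale to base peak (0.503805) = 100: 14.5 : 84.0 : 100.0

14.5 : 84.0 : 100.0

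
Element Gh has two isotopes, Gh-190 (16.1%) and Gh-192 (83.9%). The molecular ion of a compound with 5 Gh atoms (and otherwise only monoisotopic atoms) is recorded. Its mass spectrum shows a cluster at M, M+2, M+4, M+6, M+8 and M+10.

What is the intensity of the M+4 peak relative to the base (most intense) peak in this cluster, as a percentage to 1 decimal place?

7.1%

(0.161 + 0.839)^5 gives M 0.0001, M+2 0.0028, M+4 0.0294, M+6 0.1531, M+8 0.3989, M+10 0.4157; the largest is M+10.
P(M+10) = C(5,5) × 0.161^0 × 0.839^5 = 1 × 1.0000 × 0.41572851 = 0.415729 (base)
P(M+4) = C(5,2) × 0.161^3 × 0.839^2 = 10 × 0.00417328 × 0.703921 = 0.029377
Relative intensity = 0.029377 / 0.415729 × 100 = 7.1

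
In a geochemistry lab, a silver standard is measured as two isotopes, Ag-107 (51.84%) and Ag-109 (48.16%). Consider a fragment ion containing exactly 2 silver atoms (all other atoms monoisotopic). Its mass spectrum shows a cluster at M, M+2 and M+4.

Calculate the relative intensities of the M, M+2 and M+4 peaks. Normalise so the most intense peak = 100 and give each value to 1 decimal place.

53.8 : 100.0 : 46.5

The 2 Ag atoms are independent, so intensities follow the terms of (0.5184 + 0.4816)^2.
P(M) = 0.5184^2 = 0.268739
P(M+2) = 2 × 0.5184^1 × 0.4816^1 = 0.499323
P(M+4) = 0.4816^2 = 0.231939
The M+2 peak is largest (0.499323); scaling to 100 gives 53.8 : 100.0 : 46.5.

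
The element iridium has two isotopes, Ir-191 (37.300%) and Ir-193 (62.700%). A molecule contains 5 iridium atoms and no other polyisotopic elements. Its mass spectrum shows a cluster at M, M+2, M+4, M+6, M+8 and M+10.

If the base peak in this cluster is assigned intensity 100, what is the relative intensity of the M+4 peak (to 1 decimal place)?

59.5

(0.37300 + 0.62700)^5 gives M 0.0072, M+2 0.0607, M+4 0.2040, M+6 0.3429, M+8 0.2882, M+10 0.0969; the largest is M+6.
P(M+6) = C(5,3) × 0.37300^2 × 0.62700^3 = 10 × 0.139129 × 0.24649188 = 0.342942 (base)
P(M+4) = C(5,2) × 0.37300^3 × 0.62700^2 = 10 × 0.05189512 × 0.393129 = 0.204015
Relative intensity = 0.204015 / 0.342942 × 100 = 59.5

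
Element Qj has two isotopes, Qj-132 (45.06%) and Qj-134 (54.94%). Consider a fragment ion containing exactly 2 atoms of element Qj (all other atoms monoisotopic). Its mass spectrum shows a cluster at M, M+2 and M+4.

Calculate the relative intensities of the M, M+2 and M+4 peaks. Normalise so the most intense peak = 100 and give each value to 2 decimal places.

41.01 : 100.00 : 60.96

Expanding (0.4506 + 0.5494)^2:
P(M) = 0.4506^2 = 0.203040
P(M+2) = 2 × 0.4506^1 × 0.5494^1 = 0.495119
P(M+4) = 0.5494^2 = 0.301840
The M+2 peak is largest (0.495119); scaling to 100 gives 41.01 : 100.00 : 60.96.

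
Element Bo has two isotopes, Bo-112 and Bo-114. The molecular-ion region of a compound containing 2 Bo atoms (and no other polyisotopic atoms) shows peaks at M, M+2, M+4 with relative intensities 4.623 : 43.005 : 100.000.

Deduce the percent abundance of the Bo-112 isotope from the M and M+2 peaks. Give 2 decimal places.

17.70%

Write p for the Bo-112 fraction. I(M+2)/I(M) = [C(2,1)·p^1·(1−p)] / p^2 = 2·(1−p)/p = 43.005/4.623 = 9.3024
(1−p)/p = 9.3024/2 = 4.6512  ⇒  p = 1/(1 + 4.6512) = 0.1770
Bo-112: 17.70%, Bo-114: 82.30%.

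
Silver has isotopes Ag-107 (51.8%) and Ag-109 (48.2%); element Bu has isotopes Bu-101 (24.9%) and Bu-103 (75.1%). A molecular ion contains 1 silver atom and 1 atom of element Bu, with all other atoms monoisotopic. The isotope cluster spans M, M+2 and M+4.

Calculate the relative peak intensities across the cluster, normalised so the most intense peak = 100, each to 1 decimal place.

Silver pattern (n=1): 0.5180 : 0.4820
Element Bu pattern (n=1): 0.2490 : 0.7510
Convolve the two distributions (both contribute in 2-u steps):
  M: 0.5180×0.2490 = 0.128982
  M+2: 0.5180×0.7510 + 0.4820×0.2490 = 0.509036
  M+4: 0.4820×0.7510 = 0.361982
Scale to base peak (0.509036) = 100: 25.3 : 100.0 : 71.1

25.3 : 100.0 : 71.1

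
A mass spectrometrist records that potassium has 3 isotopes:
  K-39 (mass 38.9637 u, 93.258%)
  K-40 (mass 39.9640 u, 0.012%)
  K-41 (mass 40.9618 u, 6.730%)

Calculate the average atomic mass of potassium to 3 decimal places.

Ar = Σ fᵢ·mᵢ = 0.93258 × 38.9637 + 0.00012 × 39.9640 + 0.06730 × 40.9618
= 36.33677 + 0.00480 + 2.75673 = 39.09830 u

39.098 u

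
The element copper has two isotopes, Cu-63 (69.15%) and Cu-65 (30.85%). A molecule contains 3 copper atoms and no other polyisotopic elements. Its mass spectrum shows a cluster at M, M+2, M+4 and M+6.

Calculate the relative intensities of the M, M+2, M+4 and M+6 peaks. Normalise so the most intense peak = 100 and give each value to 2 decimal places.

74.72 : 100.00 : 44.61 : 6.63

Expanding (0.6915 + 0.3085)^3:
P(M) = 0.6915^3 = 0.330656
P(M+2) = 3 × 0.6915^2 × 0.3085^1 = 0.442548
P(M+4) = 3 × 0.6915^1 × 0.3085^2 = 0.197435
P(M+6) = 0.3085^3 = 0.029361
The M+2 peak is largest (0.442548); scaling to 100 gives 74.72 : 100.00 : 44.61 : 6.63.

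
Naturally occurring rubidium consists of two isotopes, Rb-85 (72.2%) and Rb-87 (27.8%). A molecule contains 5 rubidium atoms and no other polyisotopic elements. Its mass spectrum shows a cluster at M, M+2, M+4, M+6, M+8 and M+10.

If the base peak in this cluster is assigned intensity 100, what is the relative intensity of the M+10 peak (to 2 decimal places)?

0.44

(0.722 + 0.278)^5 gives M 0.1962, M+2 0.3777, M+4 0.2909, M+6 0.1120, M+8 0.0216, M+10 0.0017; the largest is M+2.
P(M+2) = C(5,1) × 0.722^4 × 0.278^1 = 5 × 0.27173701 × 0.2780 = 0.377714 (base)
P(M+10) = C(5,5) × 0.722^0 × 0.278^5 = 1 × 1.0000 × 0.00166044 = 0.001660
Relative intensity = 0.001660 / 0.377714 × 100 = 0.44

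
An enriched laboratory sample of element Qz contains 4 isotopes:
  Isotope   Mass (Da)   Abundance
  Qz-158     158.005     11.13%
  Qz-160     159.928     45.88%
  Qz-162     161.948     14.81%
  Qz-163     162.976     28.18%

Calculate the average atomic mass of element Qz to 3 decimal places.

160.872 Da

Weight each isotope mass by its fractional abundance: 0.1113 × 158.005 + 0.4588 × 159.928 + 0.1481 × 161.948 + 0.2818 × 162.976
= 17.5860 + 73.3750 + 23.9845 + 45.9266 = 160.8721 Da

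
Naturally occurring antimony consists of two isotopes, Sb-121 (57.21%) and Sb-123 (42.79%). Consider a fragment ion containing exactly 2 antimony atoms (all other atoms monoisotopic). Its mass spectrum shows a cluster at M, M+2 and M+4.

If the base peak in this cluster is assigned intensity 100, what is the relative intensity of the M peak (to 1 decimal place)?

66.8

Term probabilities: M 0.3273, M+2 0.4896, M+4 0.1831. Base peak = M+2.
P(M+2) = C(2,1) × 0.5721^1 × 0.4279^1 = 2 × 0.5721 × 0.4279 = 0.489603 (base)
P(M) = C(2,0) × 0.5721^2 × 0.4279^0 = 1 × 0.32729841 × 1.0000 = 0.327298
Relative intensity = 0.327298 / 0.489603 × 100 = 66.8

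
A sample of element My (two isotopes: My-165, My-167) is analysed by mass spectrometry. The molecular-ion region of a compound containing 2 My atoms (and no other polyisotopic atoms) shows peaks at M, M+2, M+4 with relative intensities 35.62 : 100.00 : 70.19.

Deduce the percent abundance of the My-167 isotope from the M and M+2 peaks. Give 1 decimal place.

58.4%

If p is the fraction of My that is My-165, then I(M+2)/I(M) = [C(2,1)·p^1·(1−p)] / p^2 = 2·(1−p)/p = 100.00/35.62 = 2.8074
(1−p)/p = 2.8074/2 = 1.4037  ⇒  p = 1/(1 + 1.4037) = 0.4160
My-165: 41.6%, My-167: 58.4%.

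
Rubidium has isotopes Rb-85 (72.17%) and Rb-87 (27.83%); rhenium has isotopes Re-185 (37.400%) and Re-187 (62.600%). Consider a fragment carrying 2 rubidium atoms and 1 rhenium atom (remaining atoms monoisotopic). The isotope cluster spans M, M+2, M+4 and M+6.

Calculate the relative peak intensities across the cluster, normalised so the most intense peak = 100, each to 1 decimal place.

40.9 : 100.0 : 58.9 : 10.2

Rubidium pattern (n=2): 0.52085089 : 0.40169822 : 0.07745089
Rhenium pattern (n=1): 0.3740 : 0.6260
Convolve the two distributions (both contribute in 2-u steps):
  M: 0.52085089×0.3740 = 0.194798
  M+2: 0.52085089×0.6260 + 0.40169822×0.3740 = 0.476288
  M+4: 0.40169822×0.6260 + 0.07745089×0.3740 = 0.280430
  M+6: 0.07745089×0.6260 = 0.048484
Scale to base peak (0.476288) = 100: 40.9 : 100.0 : 58.9 : 10.2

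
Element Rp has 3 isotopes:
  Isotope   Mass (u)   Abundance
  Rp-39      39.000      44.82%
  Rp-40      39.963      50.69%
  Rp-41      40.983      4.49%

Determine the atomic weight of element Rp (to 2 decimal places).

The abundance-weighted mean is 0.4482 × 39.000 + 0.5069 × 39.963 + 0.0449 × 40.983
= 17.4798 + 20.2572 + 1.8401 = 39.5771 u

39.58 u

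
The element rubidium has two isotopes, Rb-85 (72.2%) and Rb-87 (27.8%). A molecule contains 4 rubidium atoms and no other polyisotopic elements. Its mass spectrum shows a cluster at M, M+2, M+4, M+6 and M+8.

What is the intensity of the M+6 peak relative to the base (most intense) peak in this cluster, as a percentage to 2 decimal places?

14.83%

Term probabilities: M 0.2717, M+2 0.4185, M+4 0.2417, M+6 0.0620, M+8 0.0060. Base peak = M+2.
P(M+2) = C(4,1) × 0.722^3 × 0.278^1 = 4 × 0.37636705 × 0.2780 = 0.418520 (base)
P(M+6) = C(4,3) × 0.722^1 × 0.278^3 = 4 × 0.7220 × 0.02148495 = 0.062049
Relative intensity = 0.062049 / 0.418520 × 100 = 14.83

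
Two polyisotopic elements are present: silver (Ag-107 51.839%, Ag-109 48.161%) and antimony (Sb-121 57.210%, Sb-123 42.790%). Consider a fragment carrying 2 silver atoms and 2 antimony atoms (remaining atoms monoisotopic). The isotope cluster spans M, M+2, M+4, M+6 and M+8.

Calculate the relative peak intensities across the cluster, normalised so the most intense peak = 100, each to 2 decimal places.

Silver pattern (n=2): 0.26872819 : 0.49932362 : 0.23194819
Antimony pattern (n=2): 0.32729841 : 0.48960318 : 0.18309841
Convolve the two distributions (both contribute in 2-u steps):
  M: 0.26872819×0.32729841 = 0.087954
  M+2: 0.26872819×0.48960318 + 0.49932362×0.32729841 = 0.294998
  M+4: 0.26872819×0.18309841 + 0.49932362×0.48960318 + 0.23194819×0.32729841 = 0.369590
  M+6: 0.49932362×0.18309841 + 0.23194819×0.48960318 = 0.204988
  M+8: 0.23194819×0.18309841 = 0.042469
Scale to base peak (0.369590) = 100: 23.80 : 79.82 : 100.00 : 55.46 : 11.49

23.80 : 79.82 : 100.00 : 55.46 : 11.49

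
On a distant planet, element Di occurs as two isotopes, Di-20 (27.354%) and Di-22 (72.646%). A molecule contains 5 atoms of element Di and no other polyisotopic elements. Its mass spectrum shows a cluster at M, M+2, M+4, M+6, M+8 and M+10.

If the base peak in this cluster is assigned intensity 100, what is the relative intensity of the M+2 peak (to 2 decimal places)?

(0.27354 + 0.72646)^5 gives M 0.0015, M+2 0.0203, M+4 0.1080, M+6 0.2869, M+8 0.3809, M+10 0.2023; the largest is M+8.
P(M+8) = C(5,4) × 0.27354^1 × 0.72646^4 = 5 × 0.27354 × 0.27851387 = 0.380923 (base)
P(M+2) = C(5,1) × 0.27354^4 × 0.72646^1 = 5 × 0.00559865 × 0.72646 = 0.020336
Relative intensity = 0.020336 / 0.380923 × 100 = 5.34

5.34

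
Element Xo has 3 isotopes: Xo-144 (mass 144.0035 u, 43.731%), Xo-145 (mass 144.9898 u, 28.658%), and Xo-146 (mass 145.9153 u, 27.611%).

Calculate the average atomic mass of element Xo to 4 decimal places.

Ar = Σ fᵢ·mᵢ = 0.43731 × 144.0035 + 0.28658 × 144.9898 + 0.27611 × 145.9153
= 62.97417 + 41.55118 + 40.28867 = 144.81402 u

144.8140 u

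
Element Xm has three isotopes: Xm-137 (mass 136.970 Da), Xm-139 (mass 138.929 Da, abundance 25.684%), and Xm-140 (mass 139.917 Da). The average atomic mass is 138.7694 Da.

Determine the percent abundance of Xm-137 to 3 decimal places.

30.331%

Let x and y be the fractions of Xm-137 and Xm-140. Then x + y = 1 − 0.25684 = 0.74316 and 136.970x + 139.917y = 138.7694 − 0.25684×138.929 = 103.08687564.
Substituting: 136.970x + 139.917(0.74316 − x) = 103.08687564
(136.970 − 139.917)x = -0.89384208  ⇒  x = 0.30331, y = 0.43985
Xm-137: 30.331%, Xm-140: 43.985%.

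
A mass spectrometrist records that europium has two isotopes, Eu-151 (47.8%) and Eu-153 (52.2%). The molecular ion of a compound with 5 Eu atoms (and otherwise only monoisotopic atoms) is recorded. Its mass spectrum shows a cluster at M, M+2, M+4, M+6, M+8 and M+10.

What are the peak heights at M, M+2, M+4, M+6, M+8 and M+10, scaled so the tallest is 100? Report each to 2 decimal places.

Expanding (0.478 + 0.522)^5:
P(M) = 0.478^5 = 0.024954
P(M+2) = 5 × 0.478^4 × 0.522^1 = 0.136255
P(M+4) = 10 × 0.478^3 × 0.522^2 = 0.297594
P(M+6) = 10 × 0.478^2 × 0.522^3 = 0.324988
P(M+8) = 5 × 0.478^1 × 0.522^4 = 0.177452
P(M+10) = 0.522^5 = 0.038757
The M+6 peak is largest (0.324988); scaling to 100 gives 7.68 : 41.93 : 91.57 : 100.00 : 54.60 : 11.93.

7.68 : 41.93 : 91.57 : 100.00 : 54.60 : 11.93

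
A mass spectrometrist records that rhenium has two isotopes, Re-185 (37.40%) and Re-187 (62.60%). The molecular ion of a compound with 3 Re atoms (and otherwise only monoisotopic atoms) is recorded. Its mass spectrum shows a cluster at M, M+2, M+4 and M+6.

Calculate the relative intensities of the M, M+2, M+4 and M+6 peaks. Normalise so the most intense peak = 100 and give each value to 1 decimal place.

11.9 : 59.7 : 100.0 : 55.8

The 3 Re atoms are independent, so intensities follow the terms of (0.3740 + 0.6260)^3.
P(M) = 0.3740^3 = 0.052314
P(M+2) = 3 × 0.3740^2 × 0.6260^1 = 0.262687
P(M+4) = 3 × 0.3740^1 × 0.6260^2 = 0.439685
P(M+6) = 0.6260^3 = 0.245314
The M+4 peak is largest (0.439685); scaling to 100 gives 11.9 : 59.7 : 100.0 : 55.8.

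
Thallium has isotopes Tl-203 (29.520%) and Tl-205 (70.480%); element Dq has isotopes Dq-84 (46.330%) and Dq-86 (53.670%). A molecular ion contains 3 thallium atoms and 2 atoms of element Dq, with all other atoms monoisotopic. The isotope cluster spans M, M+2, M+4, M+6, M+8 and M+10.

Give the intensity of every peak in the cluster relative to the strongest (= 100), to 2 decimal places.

Thallium pattern (n=3): 0.02572463 : 0.18425524 : 0.43991564 : 0.35010449
Element Dq pattern (n=2): 0.21464689 : 0.49730622 : 0.28804689
Convolve the two distributions (both contribute in 2-u steps):
  M: 0.02572463×0.21464689 = 0.005522
  M+2: 0.02572463×0.49730622 + 0.18425524×0.21464689 = 0.052343
  M+4: 0.02572463×0.28804689 + 0.18425524×0.49730622 + 0.43991564×0.21464689 = 0.193468
  M+6: 0.18425524×0.28804689 + 0.43991564×0.49730622 + 0.35010449×0.21464689 = 0.346996
  M+8: 0.43991564×0.28804689 + 0.35010449×0.49730622 = 0.300825
  M+10: 0.35010449×0.28804689 = 0.100847
Scale to base peak (0.346996) = 100: 1.59 : 15.08 : 55.76 : 100.00 : 86.69 : 29.06

1.59 : 15.08 : 55.76 : 100.00 : 86.69 : 29.06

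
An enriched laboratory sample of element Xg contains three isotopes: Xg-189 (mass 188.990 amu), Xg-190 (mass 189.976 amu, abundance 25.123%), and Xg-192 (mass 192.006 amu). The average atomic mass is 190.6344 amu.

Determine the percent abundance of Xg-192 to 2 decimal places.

46.31%

The remaining 74.877% is split between Xg-189 (fraction x) and Xg-192 (fraction 0.74877 − x).
Substituting: 188.990x + 192.006(0.74877 − x) = 142.90672952
(188.990 − 192.006)x = -0.8616031  ⇒  x = 0.28568, y = 0.46309
Xg-189: 28.57%, Xg-192: 46.31%.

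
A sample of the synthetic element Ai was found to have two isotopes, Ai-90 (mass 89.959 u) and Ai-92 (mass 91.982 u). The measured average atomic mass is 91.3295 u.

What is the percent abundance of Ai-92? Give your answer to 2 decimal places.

Writing the weighted mean with unknown fraction x of Ai-90:
89.959·x + 91.982·(1 − x) = 91.3295
(89.959 − 91.982)·x = 91.3295 − 91.982
x = -0.6525 / -2.023 = 0.32254 → 32.25% Ai-90, 67.75% Ai-92.

67.75%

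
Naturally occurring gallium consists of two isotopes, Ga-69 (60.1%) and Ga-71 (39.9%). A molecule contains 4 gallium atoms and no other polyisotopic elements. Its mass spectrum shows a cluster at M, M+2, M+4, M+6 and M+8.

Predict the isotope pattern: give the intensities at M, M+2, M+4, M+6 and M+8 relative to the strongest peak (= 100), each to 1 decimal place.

Each Ga atom is independently Ga-69 (p = 0.601) or Ga-71 (q = 0.399); the cluster is the binomial expansion (p + q)^4.
P(M) = 0.601^4 = 0.130466
P(M+2) = 4 × 0.601^3 × 0.399^1 = 0.346463
P(M+4) = 6 × 0.601^2 × 0.399^2 = 0.345021
P(M+6) = 4 × 0.601^1 × 0.399^3 = 0.152705
P(M+8) = 0.399^4 = 0.025345
The M+2 peak is largest (0.346463); scaling to 100 gives 37.7 : 100.0 : 99.6 : 44.1 : 7.3.

37.7 : 100.0 : 99.6 : 44.1 : 7.3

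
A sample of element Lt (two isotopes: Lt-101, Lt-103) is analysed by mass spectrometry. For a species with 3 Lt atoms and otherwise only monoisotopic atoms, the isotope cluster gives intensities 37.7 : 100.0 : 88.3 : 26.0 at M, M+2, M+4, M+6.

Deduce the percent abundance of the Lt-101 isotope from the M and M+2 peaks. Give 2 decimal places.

53.07%

Write p for the Lt-101 fraction. I(M+2)/I(M) = [C(3,1)·p^2·(1−p)] / p^3 = 3·(1−p)/p = 100.0/37.7 = 2.6525
(1−p)/p = 2.6525/3 = 0.8842  ⇒  p = 1/(1 + 0.8842) = 0.5307
Lt-101: 53.07%, Lt-103: 46.93%.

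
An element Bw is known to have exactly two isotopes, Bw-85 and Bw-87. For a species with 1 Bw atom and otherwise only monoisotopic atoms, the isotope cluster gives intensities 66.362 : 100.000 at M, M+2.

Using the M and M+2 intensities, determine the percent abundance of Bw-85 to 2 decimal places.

39.89%

Write p for the Bw-85 fraction. I(M+2)/I(M) = [C(1,1)·p^0·(1−p)] / p^1 = 1·(1−p)/p = 100.000/66.362 = 1.5069
(1−p)/p = 1.5069/1 = 1.5069  ⇒  p = 1/(1 + 1.5069) = 0.3989
Bw-85: 39.89%, Bw-87: 60.11%.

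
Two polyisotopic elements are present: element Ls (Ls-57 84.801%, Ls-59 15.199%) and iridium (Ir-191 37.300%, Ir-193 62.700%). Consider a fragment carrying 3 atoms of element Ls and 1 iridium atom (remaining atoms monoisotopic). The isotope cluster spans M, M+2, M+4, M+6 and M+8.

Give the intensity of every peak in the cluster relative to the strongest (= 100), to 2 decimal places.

Element Ls pattern (n=3): 0.60982177 : 0.32789758 : 0.05876954 : 0.00351111
Iridium pattern (n=1): 0.3730 : 0.6270
Convolve the two distributions (both contribute in 2-u steps):
  M: 0.60982177×0.3730 = 0.227464
  M+2: 0.60982177×0.6270 + 0.32789758×0.3730 = 0.504664
  M+4: 0.32789758×0.6270 + 0.05876954×0.3730 = 0.227513
  M+6: 0.05876954×0.6270 + 0.00351111×0.3730 = 0.038158
  M+8: 0.00351111×0.6270 = 0.002201
Scale to base peak (0.504664) = 100: 45.07 : 100.00 : 45.08 : 7.56 : 0.44

45.07 : 100.00 : 45.08 : 7.56 : 0.44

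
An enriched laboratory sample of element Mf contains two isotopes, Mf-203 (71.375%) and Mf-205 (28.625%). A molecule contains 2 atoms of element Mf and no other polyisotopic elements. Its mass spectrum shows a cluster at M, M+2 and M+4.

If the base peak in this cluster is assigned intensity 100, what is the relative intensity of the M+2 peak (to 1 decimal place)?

80.2

(0.71375 + 0.28625)^2 gives M 0.5094, M+2 0.4086, M+4 0.0819; the largest is M.
P(M) = C(2,0) × 0.71375^2 × 0.28625^0 = 1 × 0.50943906 × 1.0000 = 0.509439 (base)
P(M+2) = C(2,1) × 0.71375^1 × 0.28625^1 = 2 × 0.71375 × 0.28625 = 0.408622
Relative intensity = 0.408622 / 0.509439 × 100 = 80.2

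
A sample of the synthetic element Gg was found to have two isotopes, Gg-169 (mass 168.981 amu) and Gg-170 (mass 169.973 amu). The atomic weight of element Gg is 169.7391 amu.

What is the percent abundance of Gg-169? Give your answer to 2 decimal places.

Let x be the fractional abundance of Gg-169; then Gg-170 has abundance 1 − x.
168.981·x + 169.973·(1 − x) = 169.7391
(168.981 − 169.973)·x = 169.7391 − 169.973
x = -0.2339 / -0.992 = 0.23579 → 23.58% Gg-169, 76.42% Gg-170.

23.58%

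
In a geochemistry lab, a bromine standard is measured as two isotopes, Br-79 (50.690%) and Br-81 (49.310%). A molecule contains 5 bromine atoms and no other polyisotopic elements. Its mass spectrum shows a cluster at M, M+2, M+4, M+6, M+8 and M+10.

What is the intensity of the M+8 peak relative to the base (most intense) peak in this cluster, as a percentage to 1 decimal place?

47.3%

Binomial terms of (0.50690 + 0.49310)^5: M 0.0335, M+2 0.1628, M+4 0.3167, M+6 0.3081, M+8 0.1498, M+10 0.0292 → M+4 is the base peak.
P(M+4) = C(5,2) × 0.50690^3 × 0.49310^2 = 10 × 0.13024674 × 0.24314761 = 0.316692 (base)
P(M+8) = C(5,4) × 0.50690^1 × 0.49310^4 = 5 × 0.5069 × 0.05912076 = 0.149842
Relative intensity = 0.149842 / 0.316692 × 100 = 47.3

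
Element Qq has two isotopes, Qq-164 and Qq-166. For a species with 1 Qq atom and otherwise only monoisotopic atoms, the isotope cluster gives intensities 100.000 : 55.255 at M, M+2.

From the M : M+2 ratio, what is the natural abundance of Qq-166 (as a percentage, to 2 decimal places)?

Write p for the Qq-164 fraction. I(M+2)/I(M) = [C(1,1)·p^0·(1−p)] / p^1 = 1·(1−p)/p = 55.255/100.000 = 0.5525
(1−p)/p = 0.5525/1 = 0.5525  ⇒  p = 1/(1 + 0.5525) = 0.6441
Qq-164: 64.41%, Qq-166: 35.59%.

35.59%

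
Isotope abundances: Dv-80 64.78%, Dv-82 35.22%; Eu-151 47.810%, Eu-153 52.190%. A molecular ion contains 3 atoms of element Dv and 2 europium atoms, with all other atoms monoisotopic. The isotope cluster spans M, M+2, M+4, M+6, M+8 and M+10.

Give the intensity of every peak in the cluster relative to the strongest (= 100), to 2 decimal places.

Element Dv pattern (n=3): 0.27184593 : 0.44339674 : 0.24106874 : 0.04368859
Europium pattern (n=2): 0.22857961 : 0.49904078 : 0.27237961
Convolve the two distributions (both contribute in 2-u steps):
  M: 0.27184593×0.22857961 = 0.062138
  M+2: 0.27184593×0.49904078 + 0.44339674×0.22857961 = 0.237014
  M+4: 0.27184593×0.27237961 + 0.44339674×0.49904078 + 0.24106874×0.22857961 = 0.350422
  M+6: 0.44339674×0.27237961 + 0.24106874×0.49904078 + 0.04368859×0.22857961 = 0.251062
  M+8: 0.24106874×0.27237961 + 0.04368859×0.49904078 = 0.087465
  M+10: 0.04368859×0.27237961 = 0.011900
Scale to base peak (0.350422) = 100: 17.73 : 67.64 : 100.00 : 71.65 : 24.96 : 3.40

17.73 : 67.64 : 100.00 : 71.65 : 24.96 : 3.40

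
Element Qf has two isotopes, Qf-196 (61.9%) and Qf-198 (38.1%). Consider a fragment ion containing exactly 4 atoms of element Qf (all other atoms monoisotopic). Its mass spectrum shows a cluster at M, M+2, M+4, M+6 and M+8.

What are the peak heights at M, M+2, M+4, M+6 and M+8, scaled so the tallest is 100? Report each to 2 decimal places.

Each Qf atom is independently Qf-196 (p = 0.619) or Qf-198 (q = 0.381); the cluster is the binomial expansion (p + q)^4.
P(M) = 0.619^4 = 0.146812
P(M+2) = 4 × 0.619^3 × 0.381^1 = 0.361457
P(M+4) = 6 × 0.619^2 × 0.381^2 = 0.333720
P(M+6) = 4 × 0.619^1 × 0.381^3 = 0.136939
P(M+8) = 0.381^4 = 0.021072
The M+2 peak is largest (0.361457); scaling to 100 gives 40.62 : 100.00 : 92.33 : 37.89 : 5.83.

40.62 : 100.00 : 92.33 : 37.89 : 5.83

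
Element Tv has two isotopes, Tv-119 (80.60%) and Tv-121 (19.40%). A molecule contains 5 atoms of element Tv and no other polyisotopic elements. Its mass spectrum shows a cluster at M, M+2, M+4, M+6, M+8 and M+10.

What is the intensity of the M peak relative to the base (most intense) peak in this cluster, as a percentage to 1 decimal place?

Term probabilities: M 0.3402, M+2 0.4094, M+4 0.1971, M+6 0.0474, M+8 0.0057, M+10 0.0003. Base peak = M+2.
P(M+2) = C(5,1) × 0.8060^4 × 0.1940^1 = 5 × 0.42202693 × 0.1940 = 0.409366 (base)
P(M) = C(5,0) × 0.8060^5 × 0.1940^0 = 1 × 0.34015371 × 1.0000 = 0.340154
Relative intensity = 0.340154 / 0.409366 × 100 = 83.1

83.1%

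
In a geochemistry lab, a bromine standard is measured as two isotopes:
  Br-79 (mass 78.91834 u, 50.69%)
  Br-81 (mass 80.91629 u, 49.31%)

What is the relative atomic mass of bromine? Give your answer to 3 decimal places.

The abundance-weighted mean is 0.5069 × 78.91834 + 0.4931 × 80.91629
= 40.003707 + 39.899823 = 79.903530 u

79.904 u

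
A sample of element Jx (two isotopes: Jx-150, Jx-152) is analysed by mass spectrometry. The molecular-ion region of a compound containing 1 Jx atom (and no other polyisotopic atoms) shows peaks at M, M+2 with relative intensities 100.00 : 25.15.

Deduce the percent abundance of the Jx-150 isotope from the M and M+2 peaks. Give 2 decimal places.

If p is the fraction of Jx that is Jx-150, then I(M+2)/I(M) = [C(1,1)·p^0·(1−p)] / p^1 = 1·(1−p)/p = 25.15/100.00 = 0.2515
(1−p)/p = 0.2515/1 = 0.2515  ⇒  p = 1/(1 + 0.2515) = 0.7990
Jx-150: 79.90%, Jx-152: 20.10%.

79.90%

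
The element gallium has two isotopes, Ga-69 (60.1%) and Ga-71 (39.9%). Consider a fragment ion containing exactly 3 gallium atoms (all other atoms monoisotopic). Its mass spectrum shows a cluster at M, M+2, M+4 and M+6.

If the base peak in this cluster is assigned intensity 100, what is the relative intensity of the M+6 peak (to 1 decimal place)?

14.7

(0.601 + 0.399)^3 gives M 0.2171, M+2 0.4324, M+4 0.2870, M+6 0.0635; the largest is M+2.
P(M+2) = C(3,1) × 0.601^2 × 0.399^1 = 3 × 0.361201 × 0.3990 = 0.432358 (base)
P(M+6) = C(3,3) × 0.601^0 × 0.399^3 = 1 × 1.0000 × 0.0635212 = 0.063521
Relative intensity = 0.063521 / 0.432358 × 100 = 14.7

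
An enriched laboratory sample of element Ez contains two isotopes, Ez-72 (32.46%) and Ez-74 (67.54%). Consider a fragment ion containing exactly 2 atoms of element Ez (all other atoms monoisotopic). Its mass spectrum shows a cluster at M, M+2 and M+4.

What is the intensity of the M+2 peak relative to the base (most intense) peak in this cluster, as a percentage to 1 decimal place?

96.1%

(0.3246 + 0.6754)^2 gives M 0.1054, M+2 0.4385, M+4 0.4562; the largest is M+4.
P(M+4) = C(2,2) × 0.3246^0 × 0.6754^2 = 1 × 1.0000 × 0.45616516 = 0.456165 (base)
P(M+2) = C(2,1) × 0.3246^1 × 0.6754^1 = 2 × 0.3246 × 0.6754 = 0.438470
Relative intensity = 0.438470 / 0.456165 × 100 = 96.1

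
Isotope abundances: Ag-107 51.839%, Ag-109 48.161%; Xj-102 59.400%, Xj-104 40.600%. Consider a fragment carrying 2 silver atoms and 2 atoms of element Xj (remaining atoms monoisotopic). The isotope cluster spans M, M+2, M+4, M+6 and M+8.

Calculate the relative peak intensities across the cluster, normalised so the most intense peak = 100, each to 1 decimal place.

Silver pattern (n=2): 0.26872819 : 0.49932362 : 0.23194819
Element Xj pattern (n=2): 0.352836 : 0.482328 : 0.164836
Convolve the two distributions (both contribute in 2-u steps):
  M: 0.26872819×0.352836 = 0.094817
  M+2: 0.26872819×0.482328 + 0.49932362×0.352836 = 0.305794
  M+4: 0.26872819×0.164836 + 0.49932362×0.482328 + 0.23194819×0.352836 = 0.366974
  M+6: 0.49932362×0.164836 + 0.23194819×0.482328 = 0.194182
  M+8: 0.23194819×0.164836 = 0.038233
Scale to base peak (0.366974) = 100: 25.8 : 83.3 : 100.0 : 52.9 : 10.4

25.8 : 83.3 : 100.0 : 52.9 : 10.4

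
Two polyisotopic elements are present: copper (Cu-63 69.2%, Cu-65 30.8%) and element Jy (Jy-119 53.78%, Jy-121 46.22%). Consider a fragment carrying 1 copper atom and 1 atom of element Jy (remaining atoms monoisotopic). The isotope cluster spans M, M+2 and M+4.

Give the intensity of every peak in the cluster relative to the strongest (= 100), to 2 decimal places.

76.66 : 100.00 : 29.32

Copper pattern (n=1): 0.6920 : 0.3080
Element Jy pattern (n=1): 0.5378 : 0.4622
Convolve the two distributions (both contribute in 2-u steps):
  M: 0.6920×0.5378 = 0.372158
  M+2: 0.6920×0.4622 + 0.3080×0.5378 = 0.485485
  M+4: 0.3080×0.4622 = 0.142358
Scale to base peak (0.485485) = 100: 76.66 : 100.00 : 29.32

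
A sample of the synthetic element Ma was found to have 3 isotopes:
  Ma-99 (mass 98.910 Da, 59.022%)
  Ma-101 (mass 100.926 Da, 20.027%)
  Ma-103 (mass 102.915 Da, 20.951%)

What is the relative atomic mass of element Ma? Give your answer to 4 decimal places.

Average mass = Σ (abundance × isotope mass) = 0.59022 × 98.910 + 0.20027 × 100.926 + 0.20951 × 102.915
= 58.37866 + 20.21245 + 21.56172 = 100.15283 Da

100.1528 Da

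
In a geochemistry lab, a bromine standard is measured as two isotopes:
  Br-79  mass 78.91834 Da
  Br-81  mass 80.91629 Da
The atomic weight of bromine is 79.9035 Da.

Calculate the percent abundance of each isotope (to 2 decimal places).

With x = fraction of Br-79 (so Br-81 is 1 − x):
78.91834·x + 80.91629·(1 − x) = 79.9035
(78.91834 − 80.91629)·x = 79.9035 − 80.91629
x = -1.01279 / -1.99795 = 0.50691 → 50.69% Br-79, 49.31% Br-81.

Br-79: 50.69%, Br-81: 49.31%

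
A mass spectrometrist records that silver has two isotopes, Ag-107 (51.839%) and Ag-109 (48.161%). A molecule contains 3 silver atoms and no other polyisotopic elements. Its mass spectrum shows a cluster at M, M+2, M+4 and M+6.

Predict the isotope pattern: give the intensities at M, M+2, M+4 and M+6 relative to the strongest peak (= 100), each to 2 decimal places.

Expanding (0.51839 + 0.48161)^3:
P(M) = 0.51839^3 = 0.139306
P(M+2) = 3 × 0.51839^2 × 0.48161^1 = 0.388267
P(M+4) = 3 × 0.51839^1 × 0.48161^2 = 0.360719
P(M+6) = 0.48161^3 = 0.111709
The M+2 peak is largest (0.388267); scaling to 100 gives 35.88 : 100.00 : 92.90 : 28.77.

35.88 : 100.00 : 92.90 : 28.77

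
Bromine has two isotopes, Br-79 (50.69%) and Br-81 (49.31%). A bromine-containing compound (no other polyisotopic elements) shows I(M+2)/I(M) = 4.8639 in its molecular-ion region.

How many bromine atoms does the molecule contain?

For n independent Br atoms, I(M+2)/I(M) = n · (abundance Br-81) / (abundance Br-79) = n · 0.4931/0.5069.
n = 4.8639 × 0.5069/0.4931 = 5.00 ≈ 5

5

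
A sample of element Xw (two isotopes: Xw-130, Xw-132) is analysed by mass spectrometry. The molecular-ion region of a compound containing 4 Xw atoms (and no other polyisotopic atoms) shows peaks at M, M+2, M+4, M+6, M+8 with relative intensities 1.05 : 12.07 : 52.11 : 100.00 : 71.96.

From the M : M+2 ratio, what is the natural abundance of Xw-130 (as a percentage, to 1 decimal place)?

25.8%

Let p = fractional abundance of Xw-130. I(M+2)/I(M) = [C(4,1)·p^3·(1−p)] / p^4 = 4·(1−p)/p = 12.07/1.05 = 11.4952
(1−p)/p = 11.4952/4 = 2.8738  ⇒  p = 1/(1 + 2.8738) = 0.2581
Xw-130: 25.8%, Xw-132: 74.2%.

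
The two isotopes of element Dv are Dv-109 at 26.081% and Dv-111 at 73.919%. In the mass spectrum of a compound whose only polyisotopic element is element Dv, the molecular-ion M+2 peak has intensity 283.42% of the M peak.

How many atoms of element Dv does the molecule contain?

The M+2/M ratio from n Dv atoms is n · q/p = n · 0.73919/0.26081.
n = 2.8342 × 0.26081/0.73919 = 1.00 ≈ 1

1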